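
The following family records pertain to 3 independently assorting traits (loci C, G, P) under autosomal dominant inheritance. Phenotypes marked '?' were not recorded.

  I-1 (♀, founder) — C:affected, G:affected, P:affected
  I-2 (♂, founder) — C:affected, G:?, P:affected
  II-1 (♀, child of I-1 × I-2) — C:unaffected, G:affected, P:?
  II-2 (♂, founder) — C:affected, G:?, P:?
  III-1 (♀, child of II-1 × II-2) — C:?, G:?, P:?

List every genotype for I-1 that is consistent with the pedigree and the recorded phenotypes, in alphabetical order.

C/I-1 aff ·: Cc
C/I-2 aff ·: Cc
C/II-1 un I-1×I-2: cc
C/II-2 aff ·: Cc|CC
C/III-1 ? II-1×II-2: cc|Cc
⇒ C over [I-1,I-2,II-1,II-2,III-1]: 3 consistent
G/I-1 aff ·: Gg|GG
G/I-2 ? ·: gg|Gg|GG
G/II-1 aff I-1×I-2: Gg|GG
G/II-2 ? ·: gg|Gg|GG
G/III-1 ? II-1×II-2: gg|Gg|GG
⇒ G over [I-1,I-2,II-1,II-2,III-1]: 51 consistent
P/I-1 aff ·: Pp|PP
P/I-2 aff ·: Pp|PP
P/II-1 ? I-1×I-2: pp|Pp|PP
P/II-2 ? ·: pp|Pp|PP
P/III-1 ? II-1×II-2: pp|Pp|PP
⇒ P over [I-1,I-2,II-1,II-2,III-1]: 41 consistent

I-1 ∈ {Cc GG PP, Cc GG Pp, Cc Gg PP, Cc Gg Pp}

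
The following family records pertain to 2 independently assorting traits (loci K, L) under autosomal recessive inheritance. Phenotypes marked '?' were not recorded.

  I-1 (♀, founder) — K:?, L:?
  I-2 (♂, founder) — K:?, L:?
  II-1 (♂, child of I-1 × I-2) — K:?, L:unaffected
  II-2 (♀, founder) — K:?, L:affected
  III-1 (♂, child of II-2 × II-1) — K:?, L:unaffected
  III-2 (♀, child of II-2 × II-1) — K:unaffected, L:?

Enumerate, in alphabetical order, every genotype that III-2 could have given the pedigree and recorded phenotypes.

K/I-1 ? ·: KK|Kk|kk
K/I-2 ? ·: KK|Kk|kk
K/II-1 ? I-1×I-2: KK|Kk|kk
K/II-2 ? ·: KK|Kk|kk
K/III-1 ? II-2×II-1: KK|Kk|kk
K/III-2 un II-2×II-1: KK|Kk
⇒ K over [I-1,I-2,II-1,II-2,III-1,III-2]: 120 consistent
L/I-1 ? ·: LL|Ll|ll
L/I-2 ? ·: LL|Ll|ll
L/II-1 un I-1×I-2: LL|Ll
L/II-2 aff ·: ll
L/III-1 un II-2×II-1: Ll
L/III-2 ? II-2×II-1: Ll|ll
⇒ L over [I-1,I-2,II-1,II-2,III-1,III-2]: 18 consistent

III-2 ∈ {KK Ll, KK ll, Kk Ll, Kk ll}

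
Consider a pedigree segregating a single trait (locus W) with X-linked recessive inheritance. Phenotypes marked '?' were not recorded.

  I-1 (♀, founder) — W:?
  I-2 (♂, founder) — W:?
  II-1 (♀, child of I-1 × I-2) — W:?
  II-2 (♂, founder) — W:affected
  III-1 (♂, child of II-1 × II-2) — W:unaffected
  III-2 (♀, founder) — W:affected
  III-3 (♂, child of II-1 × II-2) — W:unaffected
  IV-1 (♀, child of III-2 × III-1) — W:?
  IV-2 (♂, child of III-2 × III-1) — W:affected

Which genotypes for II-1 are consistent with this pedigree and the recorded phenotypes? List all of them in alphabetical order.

II-1 ∈ {X^WX^W, X^WX^w}

W/I-1 ? ·: X^WX^W|X^WX^w|X^wX^w
W/I-2 ? ·: X^WY|X^wY
W/II-1 ? I-1×I-2: X^WX^W|X^WX^w
W/II-2 aff ·: X^wY
W/III-1 un II-1×II-2: X^WY
W/III-2 aff ·: X^wX^w
W/III-3 un II-1×II-2: X^WY
W/IV-1 ? III-2×III-1: X^WX^w
W/IV-2 aff III-2×III-1: X^wY
⇒ W over [I-1,I-2,II-1,II-2,III-1,III-2,III-3,IV-1,IV-2]: 6 consistent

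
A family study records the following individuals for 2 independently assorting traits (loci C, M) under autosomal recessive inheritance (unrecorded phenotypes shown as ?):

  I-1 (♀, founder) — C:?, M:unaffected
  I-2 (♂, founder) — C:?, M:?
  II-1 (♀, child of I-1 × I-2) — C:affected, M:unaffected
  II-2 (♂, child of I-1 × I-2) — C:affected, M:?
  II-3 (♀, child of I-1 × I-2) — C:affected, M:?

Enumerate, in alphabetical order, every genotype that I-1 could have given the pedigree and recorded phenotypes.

C/I-1 ? ·: Cc|cc
C/I-2 ? ·: Cc|cc
C/II-1 aff I-1×I-2: cc
C/II-2 aff I-1×I-2: cc
C/II-3 aff I-1×I-2: cc
⇒ C over [I-1,I-2,II-1,II-2,II-3]: 4 consistent
M/I-1 un ·: MM|Mm
M/I-2 ? ·: MM|Mm|mm
M/II-1 un I-1×I-2: MM|Mm
M/II-2 ? I-1×I-2: MM|Mm|mm
M/II-3 ? I-1×I-2: MM|Mm|mm
⇒ M over [I-1,I-2,II-1,II-2,II-3]: 40 consistent

I-1 ∈ {Cc MM, Cc Mm, cc MM, cc Mm}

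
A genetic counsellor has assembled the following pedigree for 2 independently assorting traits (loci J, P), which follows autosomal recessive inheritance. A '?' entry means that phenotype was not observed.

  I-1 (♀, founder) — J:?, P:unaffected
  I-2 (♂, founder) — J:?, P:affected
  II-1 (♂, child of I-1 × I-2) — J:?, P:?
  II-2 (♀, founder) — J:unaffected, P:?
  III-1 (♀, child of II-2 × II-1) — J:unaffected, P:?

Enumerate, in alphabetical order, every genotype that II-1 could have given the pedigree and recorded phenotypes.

II-1 ∈ {JJ Pp, JJ pp, Jj Pp, Jj pp, jj Pp, jj pp}

J/I-1 ? ·: JJ|Jj|jj
J/I-2 ? ·: JJ|Jj|jj
J/II-1 ? I-1×I-2: JJ|Jj|jj
J/II-2 un ·: JJ|Jj
J/III-1 un II-2×II-1: JJ|Jj
⇒ J over [I-1,I-2,II-1,II-2,III-1]: 48 consistent
P/I-1 un ·: PP|Pp
P/I-2 aff ·: pp
P/II-1 ? I-1×I-2: Pp|pp
P/II-2 ? ·: PP|Pp|pp
P/III-1 ? II-2×II-1: PP|Pp|pp
⇒ P over [I-1,I-2,II-1,II-2,III-1]: 18 consistent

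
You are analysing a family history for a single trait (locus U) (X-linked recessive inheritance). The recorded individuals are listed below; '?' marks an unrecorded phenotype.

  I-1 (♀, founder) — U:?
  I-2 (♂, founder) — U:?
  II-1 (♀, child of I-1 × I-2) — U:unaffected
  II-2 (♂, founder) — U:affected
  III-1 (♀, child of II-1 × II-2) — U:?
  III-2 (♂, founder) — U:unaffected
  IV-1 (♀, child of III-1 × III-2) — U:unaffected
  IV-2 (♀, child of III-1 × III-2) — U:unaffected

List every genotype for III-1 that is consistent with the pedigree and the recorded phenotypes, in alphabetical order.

U/I-1 ? ·: X^UX^U|X^UX^u|X^uX^u
U/I-2 ? ·: X^UY|X^uY
U/II-1 un I-1×I-2: X^UX^U|X^UX^u
U/II-2 aff ·: X^uY
U/III-1 ? II-1×II-2: X^UX^u|X^uX^u
U/III-2 un ·: X^UY
U/IV-1 un III-1×III-2: X^UX^U|X^UX^u
U/IV-2 un III-1×III-2: X^UX^U|X^UX^u
⇒ U over [I-1,I-2,II-1,II-2,III-1,III-2,IV-1,IV-2]: 28 consistent

III-1 ∈ {X^UX^u, X^uX^u}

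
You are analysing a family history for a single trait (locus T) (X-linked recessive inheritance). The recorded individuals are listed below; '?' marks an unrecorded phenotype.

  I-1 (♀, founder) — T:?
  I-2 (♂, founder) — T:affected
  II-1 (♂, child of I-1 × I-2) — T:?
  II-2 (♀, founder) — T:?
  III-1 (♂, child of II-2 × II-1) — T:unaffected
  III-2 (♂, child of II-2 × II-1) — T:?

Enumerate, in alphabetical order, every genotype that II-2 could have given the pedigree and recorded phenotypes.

II-2 ∈ {X^TX^T, X^TX^t}

T/I-1 ? ·: X^TX^T|X^TX^t|X^tX^t
T/I-2 aff ·: X^tY
T/II-1 ? I-1×I-2: X^TY|X^tY
T/II-2 ? ·: X^TX^T|X^TX^t
T/III-1 un II-2×II-1: X^TY
T/III-2 ? II-2×II-1: X^TY|X^tY
⇒ T over [I-1,I-2,II-1,II-2,III-1,III-2]: 12 consistent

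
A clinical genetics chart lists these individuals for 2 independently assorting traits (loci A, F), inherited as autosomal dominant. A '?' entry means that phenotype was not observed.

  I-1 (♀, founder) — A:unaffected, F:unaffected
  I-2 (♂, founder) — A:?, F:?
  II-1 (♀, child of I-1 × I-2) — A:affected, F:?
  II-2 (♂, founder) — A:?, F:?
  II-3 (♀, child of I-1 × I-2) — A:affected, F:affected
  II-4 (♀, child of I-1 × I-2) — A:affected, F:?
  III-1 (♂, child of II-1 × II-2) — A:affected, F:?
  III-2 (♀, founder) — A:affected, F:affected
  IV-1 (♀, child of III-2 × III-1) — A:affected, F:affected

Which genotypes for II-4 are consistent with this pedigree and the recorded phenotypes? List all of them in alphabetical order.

II-4 ∈ {Aa Ff, Aa ff}

A/I-1 un ·: aa
A/I-2 ? ·: Aa|AA
A/II-1 aff I-1×I-2: Aa
A/II-2 ? ·: aa|Aa|AA
A/II-3 aff I-1×I-2: Aa
A/II-4 aff I-1×I-2: Aa
A/III-1 aff II-1×II-2: Aa|AA
A/III-2 aff ·: Aa|AA
A/IV-1 aff III-2×III-1: Aa|AA
⇒ A over [I-1,I-2,II-1,II-2,II-3,II-4,III-1,III-2,IV-1]: 36 consistent
F/I-1 un ·: ff
F/I-2 ? ·: Ff|FF
F/II-1 ? I-1×I-2: ff|Ff
F/II-2 ? ·: ff|Ff|FF
F/II-3 aff I-1×I-2: Ff
F/II-4 ? I-1×I-2: ff|Ff
F/III-1 ? II-1×II-2: ff|Ff|FF
F/III-2 aff ·: Ff|FF
F/IV-1 aff III-2×III-1: Ff|FF
⇒ F over [I-1,I-2,II-1,II-2,II-3,II-4,III-1,III-2,IV-1]: 90 consistent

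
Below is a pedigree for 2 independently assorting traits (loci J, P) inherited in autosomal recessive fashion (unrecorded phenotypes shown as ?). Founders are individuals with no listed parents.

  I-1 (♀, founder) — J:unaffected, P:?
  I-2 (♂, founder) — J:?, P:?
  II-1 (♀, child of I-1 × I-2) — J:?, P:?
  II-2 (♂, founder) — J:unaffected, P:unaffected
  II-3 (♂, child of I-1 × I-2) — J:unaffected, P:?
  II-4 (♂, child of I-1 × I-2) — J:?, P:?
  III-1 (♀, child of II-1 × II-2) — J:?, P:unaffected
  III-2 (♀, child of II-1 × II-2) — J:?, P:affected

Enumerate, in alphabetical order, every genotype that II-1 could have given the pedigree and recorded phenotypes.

II-1 ∈ {JJ Pp, JJ pp, Jj Pp, Jj pp, jj Pp, jj pp}

J/I-1 un ·: JJ|Jj
J/I-2 ? ·: JJ|Jj|jj
J/II-1 ? I-1×I-2: JJ|Jj|jj
J/II-2 un ·: JJ|Jj
J/II-3 un I-1×I-2: JJ|Jj
J/II-4 ? I-1×I-2: JJ|Jj|jj
J/III-1 ? II-1×II-2: JJ|Jj|jj
J/III-2 ? II-1×II-2: JJ|Jj|jj
⇒ J over [I-1,I-2,II-1,II-2,II-3,II-4,III-1,III-2]: 336 consistent
P/I-1 ? ·: PP|Pp|pp
P/I-2 ? ·: PP|Pp|pp
P/II-1 ? I-1×I-2: Pp|pp
P/II-2 un ·: Pp
P/II-3 ? I-1×I-2: PP|Pp|pp
P/II-4 ? I-1×I-2: PP|Pp|pp
P/III-1 un II-1×II-2: PP|Pp
P/III-2 aff II-1×II-2: pp
⇒ P over [I-1,I-2,II-1,II-2,II-3,II-4,III-1,III-2]: 72 consistent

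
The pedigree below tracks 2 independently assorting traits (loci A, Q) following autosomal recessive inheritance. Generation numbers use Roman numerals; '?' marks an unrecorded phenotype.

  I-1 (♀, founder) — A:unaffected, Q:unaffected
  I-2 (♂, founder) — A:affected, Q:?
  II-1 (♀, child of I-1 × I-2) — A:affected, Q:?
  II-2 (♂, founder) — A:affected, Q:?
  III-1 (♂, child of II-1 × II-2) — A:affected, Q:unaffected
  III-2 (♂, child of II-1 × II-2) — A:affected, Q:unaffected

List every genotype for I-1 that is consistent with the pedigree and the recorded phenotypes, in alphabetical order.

A/I-1 un ·: Aa
A/I-2 aff ·: aa
A/II-1 aff I-1×I-2: aa
A/II-2 aff ·: aa
A/III-1 aff II-1×II-2: aa
A/III-2 aff II-1×II-2: aa
⇒ A over [I-1,I-2,II-1,II-2,III-1,III-2]: 1 consistent
Q/I-1 un ·: QQ|Qq
Q/I-2 ? ·: QQ|Qq|qq
Q/II-1 ? I-1×I-2: QQ|Qq|qq
Q/II-2 ? ·: QQ|Qq|qq
Q/III-1 un II-1×II-2: QQ|Qq
Q/III-2 un II-1×II-2: QQ|Qq
⇒ Q over [I-1,I-2,II-1,II-2,III-1,III-2]: 73 consistent

I-1 ∈ {Aa QQ, Aa Qq}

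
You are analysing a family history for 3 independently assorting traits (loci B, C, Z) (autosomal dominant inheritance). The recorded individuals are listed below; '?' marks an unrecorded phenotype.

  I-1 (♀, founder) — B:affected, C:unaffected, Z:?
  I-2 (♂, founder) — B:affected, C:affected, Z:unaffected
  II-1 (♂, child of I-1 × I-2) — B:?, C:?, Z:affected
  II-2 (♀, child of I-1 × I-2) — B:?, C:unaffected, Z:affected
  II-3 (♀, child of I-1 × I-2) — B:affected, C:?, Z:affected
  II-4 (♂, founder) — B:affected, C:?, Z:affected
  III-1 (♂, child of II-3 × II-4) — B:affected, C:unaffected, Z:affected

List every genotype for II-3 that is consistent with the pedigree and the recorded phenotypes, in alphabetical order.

II-3 ∈ {BB Cc Zz, BB cc Zz, Bb Cc Zz, Bb cc Zz}

B/I-1 aff ·: Bb|BB
B/I-2 aff ·: Bb|BB
B/II-1 ? I-1×I-2: bb|Bb|BB
B/II-2 ? I-1×I-2: bb|Bb|BB
B/II-3 aff I-1×I-2: Bb|BB
B/II-4 aff ·: Bb|BB
B/III-1 aff II-3×II-4: Bb|BB
⇒ B over [I-1,I-2,II-1,II-2,II-3,II-4,III-1]: 122 consistent
C/I-1 un ·: cc
C/I-2 aff ·: Cc
C/II-1 ? I-1×I-2: cc|Cc
C/II-2 un I-1×I-2: cc
C/II-3 ? I-1×I-2: cc|Cc
C/II-4 ? ·: cc|Cc
C/III-1 un II-3×II-4: cc
⇒ C over [I-1,I-2,II-1,II-2,II-3,II-4,III-1]: 8 consistent
Z/I-1 ? ·: Zz|ZZ
Z/I-2 un ·: zz
Z/II-1 aff I-1×I-2: Zz
Z/II-2 aff I-1×I-2: Zz
Z/II-3 aff I-1×I-2: Zz
Z/II-4 aff ·: Zz|ZZ
Z/III-1 aff II-3×II-4: Zz|ZZ
⇒ Z over [I-1,I-2,II-1,II-2,II-3,II-4,III-1]: 8 consistent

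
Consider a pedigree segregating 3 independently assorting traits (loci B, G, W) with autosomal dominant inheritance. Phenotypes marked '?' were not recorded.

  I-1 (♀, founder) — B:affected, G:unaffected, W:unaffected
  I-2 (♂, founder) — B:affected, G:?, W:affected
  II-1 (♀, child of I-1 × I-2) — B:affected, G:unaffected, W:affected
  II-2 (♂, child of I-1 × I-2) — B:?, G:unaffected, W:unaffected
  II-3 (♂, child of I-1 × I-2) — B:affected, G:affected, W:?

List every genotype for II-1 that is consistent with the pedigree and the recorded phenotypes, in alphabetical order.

II-1 ∈ {BB gg Ww, Bb gg Ww}

B/I-1 aff ·: Bb|BB
B/I-2 aff ·: Bb|BB
B/II-1 aff I-1×I-2: Bb|BB
B/II-2 ? I-1×I-2: bb|Bb|BB
B/II-3 aff I-1×I-2: Bb|BB
⇒ B over [I-1,I-2,II-1,II-2,II-3]: 29 consistent
G/I-1 un ·: gg
G/I-2 ? ·: Gg
G/II-1 un I-1×I-2: gg
G/II-2 un I-1×I-2: gg
G/II-3 aff I-1×I-2: Gg
⇒ G over [I-1,I-2,II-1,II-2,II-3]: 1 consistent
W/I-1 un ·: ww
W/I-2 aff ·: Ww
W/II-1 aff I-1×I-2: Ww
W/II-2 un I-1×I-2: ww
W/II-3 ? I-1×I-2: ww|Ww
⇒ W over [I-1,I-2,II-1,II-2,II-3]: 2 consistent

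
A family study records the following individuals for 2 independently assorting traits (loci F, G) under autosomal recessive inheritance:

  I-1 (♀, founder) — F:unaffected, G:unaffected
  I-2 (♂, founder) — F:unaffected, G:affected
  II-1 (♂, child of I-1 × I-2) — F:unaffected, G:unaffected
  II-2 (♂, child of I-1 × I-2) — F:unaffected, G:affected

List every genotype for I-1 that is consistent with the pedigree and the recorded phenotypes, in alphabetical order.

F/I-1 un ·: FF|Ff
F/I-2 un ·: FF|Ff
F/II-1 un I-1×I-2: FF|Ff
F/II-2 un I-1×I-2: FF|Ff
⇒ F over [I-1,I-2,II-1,II-2]: 13 consistent
G/I-1 un ·: Gg
G/I-2 aff ·: gg
G/II-1 un I-1×I-2: Gg
G/II-2 aff I-1×I-2: gg
⇒ G over [I-1,I-2,II-1,II-2]: 1 consistent

I-1 ∈ {FF Gg, Ff Gg}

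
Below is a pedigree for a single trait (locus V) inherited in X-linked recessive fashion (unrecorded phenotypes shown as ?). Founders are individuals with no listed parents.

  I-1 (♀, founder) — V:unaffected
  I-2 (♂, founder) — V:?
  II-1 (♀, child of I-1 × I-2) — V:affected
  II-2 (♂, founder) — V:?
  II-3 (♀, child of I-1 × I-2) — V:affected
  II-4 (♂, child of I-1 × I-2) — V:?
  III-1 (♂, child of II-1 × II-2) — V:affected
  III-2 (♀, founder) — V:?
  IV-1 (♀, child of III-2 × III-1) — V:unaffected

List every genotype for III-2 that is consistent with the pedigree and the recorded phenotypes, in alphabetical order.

V/I-1 un ·: X^VX^v
V/I-2 ? ·: X^vY
V/II-1 aff I-1×I-2: X^vX^v
V/II-2 ? ·: X^VY|X^vY
V/II-3 aff I-1×I-2: X^vX^v
V/II-4 ? I-1×I-2: X^VY|X^vY
V/III-1 aff II-1×II-2: X^vY
V/III-2 ? ·: X^VX^V|X^VX^v
V/IV-1 un III-2×III-1: X^VX^v
⇒ V over [I-1,I-2,II-1,II-2,II-3,II-4,III-1,III-2,IV-1]: 8 consistent

III-2 ∈ {X^VX^V, X^VX^v}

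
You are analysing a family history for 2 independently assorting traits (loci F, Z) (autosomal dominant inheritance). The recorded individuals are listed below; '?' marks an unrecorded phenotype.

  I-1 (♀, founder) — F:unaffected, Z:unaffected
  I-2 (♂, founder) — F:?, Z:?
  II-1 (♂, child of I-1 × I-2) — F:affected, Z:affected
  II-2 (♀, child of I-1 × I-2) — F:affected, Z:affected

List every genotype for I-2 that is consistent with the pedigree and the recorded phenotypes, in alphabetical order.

F/I-1 un ·: ff
F/I-2 ? ·: Ff|FF
F/II-1 aff I-1×I-2: Ff
F/II-2 aff I-1×I-2: Ff
⇒ F over [I-1,I-2,II-1,II-2]: 2 consistent
Z/I-1 un ·: zz
Z/I-2 ? ·: Zz|ZZ
Z/II-1 aff I-1×I-2: Zz
Z/II-2 aff I-1×I-2: Zz
⇒ Z over [I-1,I-2,II-1,II-2]: 2 consistent

I-2 ∈ {FF ZZ, FF Zz, Ff ZZ, Ff Zz}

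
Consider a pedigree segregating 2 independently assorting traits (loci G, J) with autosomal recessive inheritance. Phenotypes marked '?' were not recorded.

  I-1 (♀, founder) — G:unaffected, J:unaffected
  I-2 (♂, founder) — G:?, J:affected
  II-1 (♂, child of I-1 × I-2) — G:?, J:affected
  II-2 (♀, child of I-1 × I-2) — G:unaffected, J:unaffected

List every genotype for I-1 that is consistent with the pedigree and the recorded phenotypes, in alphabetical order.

G/I-1 un ·: GG|Gg
G/I-2 ? ·: GG|Gg|gg
G/II-1 ? I-1×I-2: GG|Gg|gg
G/II-2 un I-1×I-2: GG|Gg
⇒ G over [I-1,I-2,II-1,II-2]: 18 consistent
J/I-1 un ·: Jj
J/I-2 aff ·: jj
J/II-1 aff I-1×I-2: jj
J/II-2 un I-1×I-2: Jj
⇒ J over [I-1,I-2,II-1,II-2]: 1 consistent

I-1 ∈ {GG Jj, Gg Jj}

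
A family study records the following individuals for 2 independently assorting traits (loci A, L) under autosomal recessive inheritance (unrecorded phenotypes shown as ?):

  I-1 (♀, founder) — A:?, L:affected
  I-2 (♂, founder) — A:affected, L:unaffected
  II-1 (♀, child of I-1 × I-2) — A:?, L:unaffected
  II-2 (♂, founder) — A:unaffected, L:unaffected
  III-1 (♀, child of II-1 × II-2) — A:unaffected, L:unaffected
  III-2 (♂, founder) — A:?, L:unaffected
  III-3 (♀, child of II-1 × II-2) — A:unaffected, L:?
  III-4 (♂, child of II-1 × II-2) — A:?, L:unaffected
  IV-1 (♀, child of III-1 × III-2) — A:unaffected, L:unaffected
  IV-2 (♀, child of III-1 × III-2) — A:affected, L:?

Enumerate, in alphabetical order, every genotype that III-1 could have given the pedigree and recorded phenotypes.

A/I-1 ? ·: AA|Aa|aa
A/I-2 aff ·: aa
A/II-1 ? I-1×I-2: Aa|aa
A/II-2 un ·: AA|Aa
A/III-1 un II-1×II-2: Aa
A/III-2 ? ·: Aa|aa
A/III-3 un II-1×II-2: AA|Aa
A/III-4 ? II-1×II-2: AA|Aa|aa
A/IV-1 un III-1×III-2: AA|Aa
A/IV-2 aff III-1×III-2: aa
⇒ A over [I-1,I-2,II-1,II-2,III-1,III-2,III-3,III-4,IV-1,IV-2]: 78 consistent
L/I-1 aff ·: ll
L/I-2 un ·: LL|Ll
L/II-1 un I-1×I-2: Ll
L/II-2 un ·: LL|Ll
L/III-1 un II-1×II-2: LL|Ll
L/III-2 un ·: LL|Ll
L/III-3 ? II-1×II-2: LL|Ll|ll
L/III-4 un II-1×II-2: LL|Ll
L/IV-1 un III-1×III-2: LL|Ll
L/IV-2 ? III-1×III-2: LL|Ll|ll
⇒ L over [I-1,I-2,II-1,II-2,III-1,III-2,III-3,III-4,IV-1,IV-2]: 300 consistent

III-1 ∈ {Aa LL, Aa Ll}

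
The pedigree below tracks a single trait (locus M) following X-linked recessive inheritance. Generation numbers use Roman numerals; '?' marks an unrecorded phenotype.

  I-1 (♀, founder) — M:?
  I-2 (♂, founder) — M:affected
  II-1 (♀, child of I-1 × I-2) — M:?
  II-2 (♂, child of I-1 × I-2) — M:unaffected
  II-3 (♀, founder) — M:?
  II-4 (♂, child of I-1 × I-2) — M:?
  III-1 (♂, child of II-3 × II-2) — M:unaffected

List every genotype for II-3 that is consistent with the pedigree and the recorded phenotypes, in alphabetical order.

II-3 ∈ {X^MX^M, X^MX^m}

M/I-1 ? ·: X^MX^M|X^MX^m
M/I-2 aff ·: X^mY
M/II-1 ? I-1×I-2: X^MX^m|X^mX^m
M/II-2 un I-1×I-2: X^MY
M/II-3 ? ·: X^MX^M|X^MX^m
M/II-4 ? I-1×I-2: X^MY|X^mY
M/III-1 un II-3×II-2: X^MY
⇒ M over [I-1,I-2,II-1,II-2,II-3,II-4,III-1]: 10 consistent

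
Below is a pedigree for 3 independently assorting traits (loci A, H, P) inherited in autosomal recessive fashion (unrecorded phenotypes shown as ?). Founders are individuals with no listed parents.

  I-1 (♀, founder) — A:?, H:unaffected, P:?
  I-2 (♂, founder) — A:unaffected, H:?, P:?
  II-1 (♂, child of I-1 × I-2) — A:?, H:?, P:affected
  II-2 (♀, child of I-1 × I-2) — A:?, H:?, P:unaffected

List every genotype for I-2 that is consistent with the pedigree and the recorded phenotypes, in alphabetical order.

A/I-1 ? ·: AA|Aa|aa
A/I-2 un ·: AA|Aa
A/II-1 ? I-1×I-2: AA|Aa|aa
A/II-2 ? I-1×I-2: AA|Aa|aa
⇒ A over [I-1,I-2,II-1,II-2]: 23 consistent
H/I-1 un ·: HH|Hh
H/I-2 ? ·: HH|Hh|hh
H/II-1 ? I-1×I-2: HH|Hh|hh
H/II-2 ? I-1×I-2: HH|Hh|hh
⇒ H over [I-1,I-2,II-1,II-2]: 23 consistent
P/I-1 ? ·: Pp|pp
P/I-2 ? ·: Pp|pp
P/II-1 aff I-1×I-2: pp
P/II-2 un I-1×I-2: PP|Pp
⇒ P over [I-1,I-2,II-1,II-2]: 4 consistent

I-2 ∈ {AA HH Pp, AA HH pp, AA Hh Pp, AA Hh pp, AA hh Pp, AA hh pp, Aa HH Pp, Aa HH pp, Aa Hh Pp, Aa Hh pp, Aa hh Pp, Aa hh pp}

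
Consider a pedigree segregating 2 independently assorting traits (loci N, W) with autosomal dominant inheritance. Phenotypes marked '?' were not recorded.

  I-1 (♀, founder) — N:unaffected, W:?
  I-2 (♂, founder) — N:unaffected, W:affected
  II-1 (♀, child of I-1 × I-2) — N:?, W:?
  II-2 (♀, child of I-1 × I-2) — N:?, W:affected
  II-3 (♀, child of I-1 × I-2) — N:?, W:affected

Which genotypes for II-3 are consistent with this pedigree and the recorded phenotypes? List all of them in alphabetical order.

N/I-1 un ·: nn
N/I-2 un ·: nn
N/II-1 ? I-1×I-2: nn
N/II-2 ? I-1×I-2: nn
N/II-3 ? I-1×I-2: nn
⇒ N over [I-1,I-2,II-1,II-2,II-3]: 1 consistent
W/I-1 ? ·: ww|Ww|WW
W/I-2 aff ·: Ww|WW
W/II-1 ? I-1×I-2: ww|Ww|WW
W/II-2 aff I-1×I-2: Ww|WW
W/II-3 aff I-1×I-2: Ww|WW
⇒ W over [I-1,I-2,II-1,II-2,II-3]: 32 consistent

II-3 ∈ {nn WW, nn Ww}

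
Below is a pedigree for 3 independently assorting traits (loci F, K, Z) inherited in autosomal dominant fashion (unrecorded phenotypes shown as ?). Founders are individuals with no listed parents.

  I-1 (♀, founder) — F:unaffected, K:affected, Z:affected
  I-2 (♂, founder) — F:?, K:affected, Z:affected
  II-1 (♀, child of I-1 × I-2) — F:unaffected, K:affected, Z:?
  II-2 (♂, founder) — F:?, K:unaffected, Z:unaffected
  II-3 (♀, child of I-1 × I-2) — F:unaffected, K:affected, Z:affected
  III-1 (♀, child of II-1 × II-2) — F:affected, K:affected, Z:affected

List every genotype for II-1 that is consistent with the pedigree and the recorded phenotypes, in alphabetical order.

II-1 ∈ {ff KK ZZ, ff KK Zz, ff Kk ZZ, ff Kk Zz}

F/I-1 un ·: ff
F/I-2 ? ·: ff|Ff
F/II-1 un I-1×I-2: ff
F/II-2 ? ·: Ff|FF
F/II-3 un I-1×I-2: ff
F/III-1 aff II-1×II-2: Ff
⇒ F over [I-1,I-2,II-1,II-2,II-3,III-1]: 4 consistent
K/I-1 aff ·: Kk|KK
K/I-2 aff ·: Kk|KK
K/II-1 aff I-1×I-2: Kk|KK
K/II-2 un ·: kk
K/II-3 aff I-1×I-2: Kk|KK
K/III-1 aff II-1×II-2: Kk
⇒ K over [I-1,I-2,II-1,II-2,II-3,III-1]: 13 consistent
Z/I-1 aff ·: Zz|ZZ
Z/I-2 aff ·: Zz|ZZ
Z/II-1 ? I-1×I-2: Zz|ZZ
Z/II-2 un ·: zz
Z/II-3 aff I-1×I-2: Zz|ZZ
Z/III-1 aff II-1×II-2: Zz
⇒ Z over [I-1,I-2,II-1,II-2,II-3,III-1]: 13 consistent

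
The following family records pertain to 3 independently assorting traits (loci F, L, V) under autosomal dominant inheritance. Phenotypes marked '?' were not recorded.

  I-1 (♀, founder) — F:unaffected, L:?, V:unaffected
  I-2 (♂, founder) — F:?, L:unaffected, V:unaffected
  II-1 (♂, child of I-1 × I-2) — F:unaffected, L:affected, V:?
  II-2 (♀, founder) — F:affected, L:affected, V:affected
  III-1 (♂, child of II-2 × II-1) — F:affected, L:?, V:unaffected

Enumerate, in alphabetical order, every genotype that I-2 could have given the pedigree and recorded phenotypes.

I-2 ∈ {Ff ll vv, ff ll vv}

F/I-1 un ·: ff
F/I-2 ? ·: ff|Ff
F/II-1 un I-1×I-2: ff
F/II-2 aff ·: Ff|FF
F/III-1 aff II-2×II-1: Ff
⇒ F over [I-1,I-2,II-1,II-2,III-1]: 4 consistent
L/I-1 ? ·: Ll|LL
L/I-2 un ·: ll
L/II-1 aff I-1×I-2: Ll
L/II-2 aff ·: Ll|LL
L/III-1 ? II-2×II-1: ll|Ll|LL
⇒ L over [I-1,I-2,II-1,II-2,III-1]: 10 consistent
V/I-1 un ·: vv
V/I-2 un ·: vv
V/II-1 ? I-1×I-2: vv
V/II-2 aff ·: Vv
V/III-1 un II-2×II-1: vv
⇒ V over [I-1,I-2,II-1,II-2,III-1]: 1 consistent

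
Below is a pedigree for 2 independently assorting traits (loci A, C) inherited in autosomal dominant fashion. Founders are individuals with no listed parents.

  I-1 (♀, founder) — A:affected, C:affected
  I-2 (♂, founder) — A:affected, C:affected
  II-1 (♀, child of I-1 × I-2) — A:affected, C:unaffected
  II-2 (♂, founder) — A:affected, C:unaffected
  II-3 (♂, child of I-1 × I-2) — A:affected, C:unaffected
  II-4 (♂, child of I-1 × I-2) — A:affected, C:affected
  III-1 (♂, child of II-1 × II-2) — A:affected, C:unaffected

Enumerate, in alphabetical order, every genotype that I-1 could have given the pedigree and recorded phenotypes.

A/I-1 aff ·: Aa|AA
A/I-2 aff ·: Aa|AA
A/II-1 aff I-1×I-2: Aa|AA
A/II-2 aff ·: Aa|AA
A/II-3 aff I-1×I-2: Aa|AA
A/II-4 aff I-1×I-2: Aa|AA
A/III-1 aff II-1×II-2: Aa|AA
⇒ A over [I-1,I-2,II-1,II-2,II-3,II-4,III-1]: 87 consistent
C/I-1 aff ·: Cc
C/I-2 aff ·: Cc
C/II-1 un I-1×I-2: cc
C/II-2 un ·: cc
C/II-3 un I-1×I-2: cc
C/II-4 aff I-1×I-2: Cc|CC
C/III-1 un II-1×II-2: cc
⇒ C over [I-1,I-2,II-1,II-2,II-3,II-4,III-1]: 2 consistent

I-1 ∈ {AA Cc, Aa Cc}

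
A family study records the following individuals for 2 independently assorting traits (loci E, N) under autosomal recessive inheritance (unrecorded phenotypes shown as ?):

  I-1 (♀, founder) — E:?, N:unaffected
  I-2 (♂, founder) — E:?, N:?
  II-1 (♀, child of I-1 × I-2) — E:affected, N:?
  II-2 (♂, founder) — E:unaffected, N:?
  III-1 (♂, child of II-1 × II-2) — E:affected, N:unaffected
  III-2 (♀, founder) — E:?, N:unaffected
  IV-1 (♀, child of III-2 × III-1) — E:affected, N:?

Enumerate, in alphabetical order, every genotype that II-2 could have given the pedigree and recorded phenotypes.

E/I-1 ? ·: Ee|ee
E/I-2 ? ·: Ee|ee
E/II-1 aff I-1×I-2: ee
E/II-2 un ·: Ee
E/III-1 aff II-1×II-2: ee
E/III-2 ? ·: Ee|ee
E/IV-1 aff III-2×III-1: ee
⇒ E over [I-1,I-2,II-1,II-2,III-1,III-2,IV-1]: 8 consistent
N/I-1 un ·: NN|Nn
N/I-2 ? ·: NN|Nn|nn
N/II-1 ? I-1×I-2: NN|Nn|nn
N/II-2 ? ·: NN|Nn|nn
N/III-1 un II-1×II-2: NN|Nn
N/III-2 un ·: NN|Nn
N/IV-1 ? III-2×III-1: NN|Nn|nn
⇒ N over [I-1,I-2,II-1,II-2,III-1,III-2,IV-1]: 189 consistent

II-2 ∈ {Ee NN, Ee Nn, Ee nn}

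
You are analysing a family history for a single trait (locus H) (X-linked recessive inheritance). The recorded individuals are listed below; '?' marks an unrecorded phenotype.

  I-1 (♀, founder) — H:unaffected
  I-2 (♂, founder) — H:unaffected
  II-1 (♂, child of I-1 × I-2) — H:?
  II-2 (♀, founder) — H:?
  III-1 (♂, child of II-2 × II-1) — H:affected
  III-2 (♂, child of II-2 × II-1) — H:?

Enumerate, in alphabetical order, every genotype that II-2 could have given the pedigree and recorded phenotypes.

H/I-1 un ·: X^HX^H|X^HX^h
H/I-2 un ·: X^HY
H/II-1 ? I-1×I-2: X^HY|X^hY
H/II-2 ? ·: X^HX^h|X^hX^h
H/III-1 aff II-2×II-1: X^hY
H/III-2 ? II-2×II-1: X^HY|X^hY
⇒ H over [I-1,I-2,II-1,II-2,III-1,III-2]: 9 consistent

II-2 ∈ {X^HX^h, X^hX^h}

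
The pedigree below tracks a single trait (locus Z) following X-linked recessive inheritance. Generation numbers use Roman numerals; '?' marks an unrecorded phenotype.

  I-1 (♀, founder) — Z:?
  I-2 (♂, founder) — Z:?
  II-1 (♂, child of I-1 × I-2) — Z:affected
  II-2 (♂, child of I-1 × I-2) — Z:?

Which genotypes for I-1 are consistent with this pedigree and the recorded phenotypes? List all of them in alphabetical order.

Z/I-1 ? ·: X^ZX^z|X^zX^z
Z/I-2 ? ·: X^ZY|X^zY
Z/II-1 aff I-1×I-2: X^zY
Z/II-2 ? I-1×I-2: X^ZY|X^zY
⇒ Z over [I-1,I-2,II-1,II-2]: 6 consistent

I-1 ∈ {X^ZX^z, X^zX^z}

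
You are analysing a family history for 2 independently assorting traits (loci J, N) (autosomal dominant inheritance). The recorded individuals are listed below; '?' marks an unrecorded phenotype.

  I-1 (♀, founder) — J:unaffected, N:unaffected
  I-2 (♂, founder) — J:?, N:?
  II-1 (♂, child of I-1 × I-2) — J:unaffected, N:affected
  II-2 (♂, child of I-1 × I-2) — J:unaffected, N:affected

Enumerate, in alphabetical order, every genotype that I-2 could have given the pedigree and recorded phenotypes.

I-2 ∈ {Jj NN, Jj Nn, jj NN, jj Nn}

J/I-1 un ·: jj
J/I-2 ? ·: jj|Jj
J/II-1 un I-1×I-2: jj
J/II-2 un I-1×I-2: jj
⇒ J over [I-1,I-2,II-1,II-2]: 2 consistent
N/I-1 un ·: nn
N/I-2 ? ·: Nn|NN
N/II-1 aff I-1×I-2: Nn
N/II-2 aff I-1×I-2: Nn
⇒ N over [I-1,I-2,II-1,II-2]: 2 consistent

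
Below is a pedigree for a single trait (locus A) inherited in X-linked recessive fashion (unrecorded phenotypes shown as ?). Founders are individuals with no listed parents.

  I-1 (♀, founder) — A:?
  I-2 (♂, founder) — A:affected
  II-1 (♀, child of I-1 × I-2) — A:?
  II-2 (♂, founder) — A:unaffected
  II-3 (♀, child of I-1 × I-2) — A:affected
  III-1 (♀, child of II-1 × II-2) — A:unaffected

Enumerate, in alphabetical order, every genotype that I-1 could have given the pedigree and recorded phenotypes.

A/I-1 ? ·: X^AX^a|X^aX^a
A/I-2 aff ·: X^aY
A/II-1 ? I-1×I-2: X^AX^a|X^aX^a
A/II-2 un ·: X^AY
A/II-3 aff I-1×I-2: X^aX^a
A/III-1 un II-1×II-2: X^AX^A|X^AX^a
⇒ A over [I-1,I-2,II-1,II-2,II-3,III-1]: 4 consistent

I-1 ∈ {X^AX^a, X^aX^a}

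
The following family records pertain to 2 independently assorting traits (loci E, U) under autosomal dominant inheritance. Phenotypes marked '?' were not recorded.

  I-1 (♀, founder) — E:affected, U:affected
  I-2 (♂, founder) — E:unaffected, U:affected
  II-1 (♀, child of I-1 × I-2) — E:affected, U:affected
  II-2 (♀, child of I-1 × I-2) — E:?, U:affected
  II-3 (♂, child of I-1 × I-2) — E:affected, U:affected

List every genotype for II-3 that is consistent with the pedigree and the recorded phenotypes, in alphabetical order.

E/I-1 aff ·: Ee|EE
E/I-2 un ·: ee
E/II-1 aff I-1×I-2: Ee
E/II-2 ? I-1×I-2: ee|Ee
E/II-3 aff I-1×I-2: Ee
⇒ E over [I-1,I-2,II-1,II-2,II-3]: 3 consistent
U/I-1 aff ·: Uu|UU
U/I-2 aff ·: Uu|UU
U/II-1 aff I-1×I-2: Uu|UU
U/II-2 aff I-1×I-2: Uu|UU
U/II-3 aff I-1×I-2: Uu|UU
⇒ U over [I-1,I-2,II-1,II-2,II-3]: 25 consistent

II-3 ∈ {Ee UU, Ee Uu}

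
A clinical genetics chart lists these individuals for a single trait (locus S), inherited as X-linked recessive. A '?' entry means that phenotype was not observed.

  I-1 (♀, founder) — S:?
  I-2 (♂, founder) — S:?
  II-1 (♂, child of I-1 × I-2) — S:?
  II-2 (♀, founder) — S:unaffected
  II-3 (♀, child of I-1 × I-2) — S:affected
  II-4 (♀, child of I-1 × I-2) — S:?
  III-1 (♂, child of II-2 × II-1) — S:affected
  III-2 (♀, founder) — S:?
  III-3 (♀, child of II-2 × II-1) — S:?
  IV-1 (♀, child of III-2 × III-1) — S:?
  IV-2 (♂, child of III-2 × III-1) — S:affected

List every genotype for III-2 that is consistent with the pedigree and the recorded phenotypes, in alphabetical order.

III-2 ∈ {X^SX^s, X^sX^s}

S/I-1 ? ·: X^SX^s|X^sX^s
S/I-2 ? ·: X^sY
S/II-1 ? I-1×I-2: X^SY|X^sY
S/II-2 un ·: X^SX^s
S/II-3 aff I-1×I-2: X^sX^s
S/II-4 ? I-1×I-2: X^SX^s|X^sX^s
S/III-1 aff II-2×II-1: X^sY
S/III-2 ? ·: X^SX^s|X^sX^s
S/III-3 ? II-2×II-1: X^SX^S|X^SX^s|X^sX^s
S/IV-1 ? III-2×III-1: X^SX^s|X^sX^s
S/IV-2 aff III-2×III-1: X^sY
⇒ S over [I-1,I-2,II-1,II-2,II-3,II-4,III-1,III-2,III-3,IV-1,IV-2]: 30 consistent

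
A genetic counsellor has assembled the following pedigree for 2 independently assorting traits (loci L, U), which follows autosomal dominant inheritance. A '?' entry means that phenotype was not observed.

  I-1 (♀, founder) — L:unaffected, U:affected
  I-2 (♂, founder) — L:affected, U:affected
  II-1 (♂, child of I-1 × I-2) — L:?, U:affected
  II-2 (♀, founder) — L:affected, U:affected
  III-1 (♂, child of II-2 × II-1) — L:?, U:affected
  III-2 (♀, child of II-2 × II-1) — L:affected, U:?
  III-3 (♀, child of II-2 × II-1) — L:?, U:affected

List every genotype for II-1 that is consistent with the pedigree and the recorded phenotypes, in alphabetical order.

L/I-1 un ·: ll
L/I-2 aff ·: Ll|LL
L/II-1 ? I-1×I-2: ll|Ll
L/II-2 aff ·: Ll|LL
L/III-1 ? II-2×II-1: ll|Ll|LL
L/III-2 aff II-2×II-1: Ll|LL
L/III-3 ? II-2×II-1: ll|Ll|LL
⇒ L over [I-1,I-2,II-1,II-2,III-1,III-2,III-3]: 57 consistent
U/I-1 aff ·: Uu|UU
U/I-2 aff ·: Uu|UU
U/II-1 aff I-1×I-2: Uu|UU
U/II-2 aff ·: Uu|UU
U/III-1 aff II-2×II-1: Uu|UU
U/III-2 ? II-2×II-1: uu|Uu|UU
U/III-3 aff II-2×II-1: Uu|UU
⇒ U over [I-1,I-2,II-1,II-2,III-1,III-2,III-3]: 96 consistent

II-1 ∈ {Ll UU, Ll Uu, ll UU, ll Uu}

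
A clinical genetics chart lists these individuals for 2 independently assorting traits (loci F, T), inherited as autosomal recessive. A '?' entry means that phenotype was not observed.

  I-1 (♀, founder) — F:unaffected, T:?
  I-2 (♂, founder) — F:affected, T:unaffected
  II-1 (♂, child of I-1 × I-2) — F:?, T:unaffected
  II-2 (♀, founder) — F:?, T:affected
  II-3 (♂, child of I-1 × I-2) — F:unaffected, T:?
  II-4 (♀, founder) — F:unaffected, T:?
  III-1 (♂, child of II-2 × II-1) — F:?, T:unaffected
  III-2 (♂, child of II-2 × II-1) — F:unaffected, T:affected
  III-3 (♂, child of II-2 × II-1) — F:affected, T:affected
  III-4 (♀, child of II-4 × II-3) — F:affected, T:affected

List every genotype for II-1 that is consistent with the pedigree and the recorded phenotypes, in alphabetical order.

F/I-1 un ·: FF|Ff
F/I-2 aff ·: ff
F/II-1 ? I-1×I-2: Ff|ff
F/II-2 ? ·: Ff|ff
F/II-3 un I-1×I-2: Ff
F/II-4 un ·: Ff
F/III-1 ? II-2×II-1: FF|Ff|ff
F/III-2 un II-2×II-1: FF|Ff
F/III-3 aff II-2×II-1: ff
F/III-4 aff II-4×II-3: ff
⇒ F over [I-1,I-2,II-1,II-2,II-3,II-4,III-1,III-2,III-3,III-4]: 18 consistent
T/I-1 ? ·: TT|Tt|tt
T/I-2 un ·: TT|Tt
T/II-1 un I-1×I-2: Tt
T/II-2 aff ·: tt
T/II-3 ? I-1×I-2: Tt|tt
T/II-4 ? ·: Tt|tt
T/III-1 un II-2×II-1: Tt
T/III-2 aff II-2×II-1: tt
T/III-3 aff II-2×II-1: tt
T/III-4 aff II-4×II-3: tt
⇒ T over [I-1,I-2,II-1,II-2,II-3,II-4,III-1,III-2,III-3,III-4]: 14 consistent

II-1 ∈ {Ff Tt, ff Tt}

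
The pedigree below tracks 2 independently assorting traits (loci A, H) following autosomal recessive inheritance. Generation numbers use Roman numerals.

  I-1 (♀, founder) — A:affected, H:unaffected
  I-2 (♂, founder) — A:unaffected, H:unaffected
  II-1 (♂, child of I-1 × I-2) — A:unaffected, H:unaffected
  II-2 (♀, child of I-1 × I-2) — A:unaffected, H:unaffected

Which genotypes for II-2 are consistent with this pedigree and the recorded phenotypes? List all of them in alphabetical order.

II-2 ∈ {Aa HH, Aa Hh}

A/I-1 aff ·: aa
A/I-2 un ·: AA|Aa
A/II-1 un I-1×I-2: Aa
A/II-2 un I-1×I-2: Aa
⇒ A over [I-1,I-2,II-1,II-2]: 2 consistent
H/I-1 un ·: HH|Hh
H/I-2 un ·: HH|Hh
H/II-1 un I-1×I-2: HH|Hh
H/II-2 un I-1×I-2: HH|Hh
⇒ H over [I-1,I-2,II-1,II-2]: 13 consistent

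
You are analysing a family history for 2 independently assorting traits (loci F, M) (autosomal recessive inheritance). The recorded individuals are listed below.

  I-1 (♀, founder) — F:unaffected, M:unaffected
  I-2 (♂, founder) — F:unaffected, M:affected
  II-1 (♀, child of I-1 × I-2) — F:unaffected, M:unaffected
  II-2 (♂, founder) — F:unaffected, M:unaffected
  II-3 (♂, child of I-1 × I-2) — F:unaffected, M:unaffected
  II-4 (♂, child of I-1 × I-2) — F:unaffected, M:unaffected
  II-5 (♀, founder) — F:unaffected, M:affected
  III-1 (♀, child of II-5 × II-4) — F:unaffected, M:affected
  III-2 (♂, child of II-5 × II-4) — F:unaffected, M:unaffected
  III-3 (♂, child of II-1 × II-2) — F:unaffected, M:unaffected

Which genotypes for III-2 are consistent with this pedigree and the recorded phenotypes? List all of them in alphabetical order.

III-2 ∈ {FF Mm, Ff Mm}

F/I-1 un ·: FF|Ff
F/I-2 un ·: FF|Ff
F/II-1 un I-1×I-2: FF|Ff
F/II-2 un ·: FF|Ff
F/II-3 un I-1×I-2: FF|Ff
F/II-4 un I-1×I-2: FF|Ff
F/II-5 un ·: FF|Ff
F/III-1 un II-5×II-4: FF|Ff
F/III-2 un II-5×II-4: FF|Ff
F/III-3 un II-1×II-2: FF|Ff
⇒ F over [I-1,I-2,II-1,II-2,II-3,II-4,II-5,III-1,III-2,III-3]: 561 consistent
M/I-1 un ·: MM|Mm
M/I-2 aff ·: mm
M/II-1 un I-1×I-2: Mm
M/II-2 un ·: MM|Mm
M/II-3 un I-1×I-2: Mm
M/II-4 un I-1×I-2: Mm
M/II-5 aff ·: mm
M/III-1 aff II-5×II-4: mm
M/III-2 un II-5×II-4: Mm
M/III-3 un II-1×II-2: MM|Mm
⇒ M over [I-1,I-2,II-1,II-2,II-3,II-4,II-5,III-1,III-2,III-3]: 8 consistent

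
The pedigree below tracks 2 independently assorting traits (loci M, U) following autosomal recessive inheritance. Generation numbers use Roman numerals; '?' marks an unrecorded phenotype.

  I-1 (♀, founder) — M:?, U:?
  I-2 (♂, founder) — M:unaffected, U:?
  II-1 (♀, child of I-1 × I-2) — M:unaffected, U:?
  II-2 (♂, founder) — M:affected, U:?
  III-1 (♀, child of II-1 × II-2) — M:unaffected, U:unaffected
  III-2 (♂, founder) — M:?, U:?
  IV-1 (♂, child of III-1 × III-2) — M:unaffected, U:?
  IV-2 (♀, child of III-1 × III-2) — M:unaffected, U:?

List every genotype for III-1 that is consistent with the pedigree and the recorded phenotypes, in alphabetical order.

III-1 ∈ {Mm UU, Mm Uu}

M/I-1 ? ·: MM|Mm|mm
M/I-2 un ·: MM|Mm
M/II-1 un I-1×I-2: MM|Mm
M/II-2 aff ·: mm
M/III-1 un II-1×II-2: Mm
M/III-2 ? ·: MM|Mm|mm
M/IV-1 un III-1×III-2: MM|Mm
M/IV-2 un III-1×III-2: MM|Mm
⇒ M over [I-1,I-2,II-1,II-2,III-1,III-2,IV-1,IV-2]: 81 consistent
U/I-1 ? ·: UU|Uu|uu
U/I-2 ? ·: UU|Uu|uu
U/II-1 ? I-1×I-2: UU|Uu|uu
U/II-2 ? ·: UU|Uu|uu
U/III-1 un II-1×II-2: UU|Uu
U/III-2 ? ·: UU|Uu|uu
U/IV-1 ? III-1×III-2: UU|Uu|uu
U/IV-2 ? III-1×III-2: UU|Uu|uu
⇒ U over [I-1,I-2,II-1,II-2,III-1,III-2,IV-1,IV-2]: 761 consistent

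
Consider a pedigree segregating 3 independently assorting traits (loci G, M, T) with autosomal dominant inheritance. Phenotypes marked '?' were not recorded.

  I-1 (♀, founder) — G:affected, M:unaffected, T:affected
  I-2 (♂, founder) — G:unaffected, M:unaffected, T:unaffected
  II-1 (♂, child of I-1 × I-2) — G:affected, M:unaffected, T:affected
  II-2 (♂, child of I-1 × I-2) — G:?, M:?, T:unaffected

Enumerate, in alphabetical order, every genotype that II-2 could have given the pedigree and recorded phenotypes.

II-2 ∈ {Gg mm tt, gg mm tt}

G/I-1 aff ·: Gg|GG
G/I-2 un ·: gg
G/II-1 aff I-1×I-2: Gg
G/II-2 ? I-1×I-2: gg|Gg
⇒ G over [I-1,I-2,II-1,II-2]: 3 consistent
M/I-1 un ·: mm
M/I-2 un ·: mm
M/II-1 un I-1×I-2: mm
M/II-2 ? I-1×I-2: mm
⇒ M over [I-1,I-2,II-1,II-2]: 1 consistent
T/I-1 aff ·: Tt
T/I-2 un ·: tt
T/II-1 aff I-1×I-2: Tt
T/II-2 un I-1×I-2: tt
⇒ T over [I-1,I-2,II-1,II-2]: 1 consistent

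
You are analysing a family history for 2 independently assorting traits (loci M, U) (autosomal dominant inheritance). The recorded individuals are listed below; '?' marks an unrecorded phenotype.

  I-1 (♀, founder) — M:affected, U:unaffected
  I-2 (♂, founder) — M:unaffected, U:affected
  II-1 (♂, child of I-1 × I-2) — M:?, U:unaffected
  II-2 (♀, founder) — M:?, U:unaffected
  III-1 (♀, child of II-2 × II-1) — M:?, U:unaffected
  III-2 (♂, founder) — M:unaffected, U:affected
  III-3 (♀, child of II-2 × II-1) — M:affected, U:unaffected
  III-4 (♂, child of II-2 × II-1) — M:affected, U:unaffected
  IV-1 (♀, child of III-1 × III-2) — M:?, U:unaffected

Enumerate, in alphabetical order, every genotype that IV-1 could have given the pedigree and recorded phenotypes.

IV-1 ∈ {Mm uu, mm uu}

M/I-1 aff ·: Mm|MM
M/I-2 un ·: mm
M/II-1 ? I-1×I-2: mm|Mm
M/II-2 ? ·: mm|Mm|MM
M/III-1 ? II-2×II-1: mm|Mm|MM
M/III-2 un ·: mm
M/III-3 aff II-2×II-1: Mm|MM
M/III-4 aff II-2×II-1: Mm|MM
M/IV-1 ? III-1×III-2: mm|Mm
⇒ M over [I-1,I-2,II-1,II-2,III-1,III-2,III-3,III-4,IV-1]: 67 consistent
U/I-1 un ·: uu
U/I-2 aff ·: Uu
U/II-1 un I-1×I-2: uu
U/II-2 un ·: uu
U/III-1 un II-2×II-1: uu
U/III-2 aff ·: Uu
U/III-3 un II-2×II-1: uu
U/III-4 un II-2×II-1: uu
U/IV-1 un III-1×III-2: uu
⇒ U over [I-1,I-2,II-1,II-2,III-1,III-2,III-3,III-4,IV-1]: 1 consistent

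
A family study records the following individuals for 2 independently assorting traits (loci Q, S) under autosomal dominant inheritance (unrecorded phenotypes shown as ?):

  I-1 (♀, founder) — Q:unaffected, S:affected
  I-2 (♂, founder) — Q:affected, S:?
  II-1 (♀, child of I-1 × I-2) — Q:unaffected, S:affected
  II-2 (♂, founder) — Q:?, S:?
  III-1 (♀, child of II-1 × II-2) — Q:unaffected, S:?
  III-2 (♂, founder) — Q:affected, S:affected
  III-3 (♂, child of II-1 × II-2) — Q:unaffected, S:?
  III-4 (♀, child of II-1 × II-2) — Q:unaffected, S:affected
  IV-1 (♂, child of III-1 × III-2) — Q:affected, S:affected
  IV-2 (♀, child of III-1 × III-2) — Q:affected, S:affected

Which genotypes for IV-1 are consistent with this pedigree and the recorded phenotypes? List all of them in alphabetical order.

Q/I-1 un ·: qq
Q/I-2 aff ·: Qq
Q/II-1 un I-1×I-2: qq
Q/II-2 ? ·: qq|Qq
Q/III-1 un II-1×II-2: qq
Q/III-2 aff ·: Qq|QQ
Q/III-3 un II-1×II-2: qq
Q/III-4 un II-1×II-2: qq
Q/IV-1 aff III-1×III-2: Qq
Q/IV-2 aff III-1×III-2: Qq
⇒ Q over [I-1,I-2,II-1,II-2,III-1,III-2,III-3,III-4,IV-1,IV-2]: 4 consistent
S/I-1 aff ·: Ss|SS
S/I-2 ? ·: ss|Ss|SS
S/II-1 aff I-1×I-2: Ss|SS
S/II-2 ? ·: ss|Ss|SS
S/III-1 ? II-1×II-2: ss|Ss|SS
S/III-2 aff ·: Ss|SS
S/III-3 ? II-1×II-2: ss|Ss|SS
S/III-4 aff II-1×II-2: Ss|SS
S/IV-1 aff III-1×III-2: Ss|SS
S/IV-2 aff III-1×III-2: Ss|SS
⇒ S over [I-1,I-2,II-1,II-2,III-1,III-2,III-3,III-4,IV-1,IV-2]: 1070 consistent

IV-1 ∈ {Qq SS, Qq Ss}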